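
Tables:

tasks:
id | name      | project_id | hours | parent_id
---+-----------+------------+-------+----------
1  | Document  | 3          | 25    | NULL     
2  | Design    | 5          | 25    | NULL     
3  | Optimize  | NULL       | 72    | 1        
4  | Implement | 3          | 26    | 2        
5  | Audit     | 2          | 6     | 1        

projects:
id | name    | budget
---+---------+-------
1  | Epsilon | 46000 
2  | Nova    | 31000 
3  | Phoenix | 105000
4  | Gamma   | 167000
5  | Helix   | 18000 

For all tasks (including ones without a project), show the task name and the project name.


LEFT JOIN keeps every row from tasks (the left table); where project_id has no match in projects, the project columns become NULL. Walk through each task:
  - task 1 (Document): project_id=3 -> matches Phoenix
  - task 2 (Design): project_id=5 -> matches Helix
  - task 3 (Optimize): project_id=NULL, no match -> kept with NULL
  - task 4 (Implement): project_id=3 -> matches Phoenix
  - task 5 (Audit): project_id=2 -> matches Nova
All 5 rows appear; 1 has NULL project.

SQL:
SELECT a.name, b.name AS project
FROM tasks a
LEFT JOIN projects b ON a.project_id = b.id

Result:
name      | project
----------+--------
Document  | Phoenix
Design    | Helix  
Optimize  | NULL   
Implement | Phoenix
Audit     | Nova   


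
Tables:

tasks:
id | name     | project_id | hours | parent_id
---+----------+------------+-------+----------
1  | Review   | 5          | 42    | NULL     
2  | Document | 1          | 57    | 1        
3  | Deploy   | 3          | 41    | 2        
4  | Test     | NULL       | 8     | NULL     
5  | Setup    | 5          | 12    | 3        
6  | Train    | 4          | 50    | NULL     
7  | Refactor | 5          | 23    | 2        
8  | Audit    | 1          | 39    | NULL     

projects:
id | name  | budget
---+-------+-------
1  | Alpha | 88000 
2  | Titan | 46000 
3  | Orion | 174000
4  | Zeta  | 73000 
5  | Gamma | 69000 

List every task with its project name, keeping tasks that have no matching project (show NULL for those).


LEFT JOIN keeps every row from tasks (the left table); where project_id has no match in projects, the project columns become NULL. Walk through each task:
  - task 1 (Review): project_id=5 -> matches Gamma
  - task 2 (Document): project_id=1 -> matches Alpha
  - task 3 (Deploy): project_id=3 -> matches Orion
  - task 4 (Test): project_id=NULL, no match -> kept with NULL
  - task 5 (Setup): project_id=5 -> matches Gamma
  - task 6 (Train): project_id=4 -> matches Zeta
  - task 7 (Refactor): project_id=5 -> matches Gamma
  - task 8 (Audit): project_id=1 -> matches Alpha
All 8 rows appear; 1 has NULL project.

SQL:
SELECT a.name, b.name AS project
FROM tasks a
LEFT JOIN projects b ON a.project_id = b.id

Result:
name     | project
---------+--------
Review   | Gamma  
Document | Alpha  
Deploy   | Orion  
Test     | NULL   
Setup    | Gamma  
Train    | Zeta   
Refactor | Gamma  
Audit    | Alpha  


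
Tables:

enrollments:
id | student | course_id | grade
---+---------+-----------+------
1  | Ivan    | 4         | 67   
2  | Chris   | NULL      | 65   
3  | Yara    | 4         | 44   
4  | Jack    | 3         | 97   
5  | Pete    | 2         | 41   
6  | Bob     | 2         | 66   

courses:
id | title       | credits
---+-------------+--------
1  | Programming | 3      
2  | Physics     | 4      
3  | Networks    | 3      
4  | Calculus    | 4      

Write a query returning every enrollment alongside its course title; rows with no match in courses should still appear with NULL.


LEFT JOIN keeps every row from enrollments (the left table); where course_id has no match in courses, the course columns become NULL. Walk through each enrollment:
  - enrollment 1 (Ivan): course_id=4 -> matches Calculus
  - enrollment 2 (Chris): course_id=NULL, no match -> kept with NULL
  - enrollment 3 (Yara): course_id=4 -> matches Calculus
  - enrollment 4 (Jack): course_id=3 -> matches Networks
  - enrollment 5 (Pete): course_id=2 -> matches Physics
  - enrollment 6 (Bob): course_id=2 -> matches Physics
All 6 rows appear; 1 has NULL course.

SQL:
SELECT a.student, b.title AS course
FROM enrollments a
LEFT JOIN courses b ON a.course_id = b.id

Result:
student | course  
--------+---------
Ivan    | Calculus
Chris   | NULL    
Yara    | Calculus
Jack    | Networks
Pete    | Physics 
Bob     | Physics 


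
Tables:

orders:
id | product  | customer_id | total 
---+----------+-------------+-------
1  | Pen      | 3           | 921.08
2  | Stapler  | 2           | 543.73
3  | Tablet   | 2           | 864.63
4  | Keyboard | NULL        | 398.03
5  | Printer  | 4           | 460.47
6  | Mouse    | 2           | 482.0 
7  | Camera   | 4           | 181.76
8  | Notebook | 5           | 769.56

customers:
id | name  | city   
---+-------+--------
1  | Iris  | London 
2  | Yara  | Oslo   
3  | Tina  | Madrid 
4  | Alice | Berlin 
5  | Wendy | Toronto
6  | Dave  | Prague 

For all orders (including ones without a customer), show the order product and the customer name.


LEFT JOIN keeps every row from orders (the left table); where customer_id has no match in customers, the customer columns become NULL. Walk through each order:
  - order 1 (Pen): customer_id=3 -> matches Tina
  - order 2 (Stapler): customer_id=2 -> matches Yara
  - order 3 (Tablet): customer_id=2 -> matches Yara
  - order 4 (Keyboard): customer_id=NULL, no match -> kept with NULL
  - order 5 (Printer): customer_id=4 -> matches Alice
  - order 6 (Mouse): customer_id=2 -> matches Yara
  - order 7 (Camera): customer_id=4 -> matches Alice
  - order 8 (Notebook): customer_id=5 -> matches Wendy
All 8 rows appear; 1 has NULL customer.

SQL:
SELECT a.product, b.name AS customer
FROM orders a
LEFT JOIN customers b ON a.customer_id = b.id

Result:
product  | customer
---------+---------
Pen      | Tina    
Stapler  | Yara    
Tablet   | Yara    
Keyboard | NULL    
Printer  | Alice   
Mouse    | Yara    
Camera   | Alice   
Notebook | Wendy   


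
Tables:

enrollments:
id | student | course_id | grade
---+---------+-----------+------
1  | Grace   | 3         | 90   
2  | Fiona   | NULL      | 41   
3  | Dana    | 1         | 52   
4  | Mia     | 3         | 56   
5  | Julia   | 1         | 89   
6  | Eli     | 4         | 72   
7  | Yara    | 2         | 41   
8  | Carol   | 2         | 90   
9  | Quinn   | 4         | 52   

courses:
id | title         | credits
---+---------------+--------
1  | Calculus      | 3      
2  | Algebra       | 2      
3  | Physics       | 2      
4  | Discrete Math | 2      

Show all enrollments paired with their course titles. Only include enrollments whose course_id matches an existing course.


INNER JOIN keeps only enrollments rows whose course_id matches an id in courses. Walk through each enrollment:
  - enrollment 1 (Grace): course_id=3 -> matches Physics
  - enrollment 2 (Fiona): course_id=NULL, no match -> dropped
  - enrollment 3 (Dana): course_id=1 -> matches Calculus
  - enrollment 4 (Mia): course_id=3 -> matches Physics
  - enrollment 5 (Julia): course_id=1 -> matches Calculus
  - enrollment 6 (Eli): course_id=4 -> matches Discrete Math
  - enrollment 7 (Yara): course_id=2 -> matches Algebra
  - enrollment 8 (Carol): course_id=2 -> matches Algebra
  - enrollment 9 (Quinn): course_id=4 -> matches Discrete Math
So 1 of 9 rows is dropped.

SQL:
SELECT a.student, b.title AS course
FROM enrollments a
INNER JOIN courses b ON a.course_id = b.id

Result:
student | course       
--------+--------------
Grace   | Physics      
Dana    | Calculus     
Mia     | Physics      
Julia   | Calculus     
Eli     | Discrete Math
Yara    | Algebra      
Carol   | Algebra      
Quinn   | Discrete Math


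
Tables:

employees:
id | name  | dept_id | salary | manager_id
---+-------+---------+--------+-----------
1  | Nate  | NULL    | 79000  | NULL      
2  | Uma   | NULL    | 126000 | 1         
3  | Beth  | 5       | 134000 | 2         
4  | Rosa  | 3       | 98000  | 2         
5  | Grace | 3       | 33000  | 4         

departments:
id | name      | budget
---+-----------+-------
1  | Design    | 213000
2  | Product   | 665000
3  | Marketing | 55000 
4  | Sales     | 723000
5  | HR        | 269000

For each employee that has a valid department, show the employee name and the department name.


INNER JOIN keeps only employees rows whose dept_id matches an id in departments. Walk through each employee:
  - employee 1 (Nate): dept_id=NULL, no match -> dropped
  - employee 2 (Uma): dept_id=NULL, no match -> dropped
  - employee 3 (Beth): dept_id=5 -> matches HR
  - employee 4 (Rosa): dept_id=3 -> matches Marketing
  - employee 5 (Grace): dept_id=3 -> matches Marketing
So 2 of 5 rows are dropped.

SQL:
SELECT a.name, b.name AS department
FROM employees a
INNER JOIN departments b ON a.dept_id = b.id

Result:
name  | department
------+-----------
Beth  | HR        
Rosa  | Marketing 
Grace | Marketing 


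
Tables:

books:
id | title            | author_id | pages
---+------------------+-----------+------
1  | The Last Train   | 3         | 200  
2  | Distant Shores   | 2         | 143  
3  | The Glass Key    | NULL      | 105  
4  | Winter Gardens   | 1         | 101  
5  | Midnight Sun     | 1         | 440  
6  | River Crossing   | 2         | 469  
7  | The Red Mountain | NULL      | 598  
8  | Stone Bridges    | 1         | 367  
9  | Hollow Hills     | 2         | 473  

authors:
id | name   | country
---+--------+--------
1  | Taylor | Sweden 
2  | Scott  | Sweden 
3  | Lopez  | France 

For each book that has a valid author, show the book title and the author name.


INNER JOIN keeps only books rows whose author_id matches an id in authors. Walk through each book:
  - book 1 (The Last Train): author_id=3 -> matches Lopez
  - book 2 (Distant Shores): author_id=2 -> matches Scott
  - book 3 (The Glass Key): author_id=NULL, no match -> dropped
  - book 4 (Winter Gardens): author_id=1 -> matches Taylor
  - book 5 (Midnight Sun): author_id=1 -> matches Taylor
  - book 6 (River Crossing): author_id=2 -> matches Scott
  - book 7 (The Red Mountain): author_id=NULL, no match -> dropped
  - book 8 (Stone Bridges): author_id=1 -> matches Taylor
  - book 9 (Hollow Hills): author_id=2 -> matches Scott
So 2 of 9 rows are dropped.

SQL:
SELECT a.title, b.name AS author
FROM books a
INNER JOIN authors b ON a.author_id = b.id

Result:
title          | author
---------------+-------
The Last Train | Lopez 
Distant Shores | Scott 
Winter Gardens | Taylor
Midnight Sun   | Taylor
River Crossing | Scott 
Stone Bridges  | Taylor
Hollow Hills   | Scott 


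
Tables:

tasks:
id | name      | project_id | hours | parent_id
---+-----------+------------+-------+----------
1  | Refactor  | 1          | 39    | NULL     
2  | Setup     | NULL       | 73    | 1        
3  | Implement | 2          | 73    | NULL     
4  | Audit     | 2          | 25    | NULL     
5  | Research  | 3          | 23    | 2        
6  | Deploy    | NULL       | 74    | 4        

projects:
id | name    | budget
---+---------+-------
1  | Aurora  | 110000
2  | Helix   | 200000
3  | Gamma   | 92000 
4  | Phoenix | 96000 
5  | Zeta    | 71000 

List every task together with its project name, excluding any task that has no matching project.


INNER JOIN keeps only tasks rows whose project_id matches an id in projects. Walk through each task:
  - task 1 (Refactor): project_id=1 -> matches Aurora
  - task 2 (Setup): project_id=NULL, no match -> dropped
  - task 3 (Implement): project_id=2 -> matches Helix
  - task 4 (Audit): project_id=2 -> matches Helix
  - task 5 (Research): project_id=3 -> matches Gamma
  - task 6 (Deploy): project_id=NULL, no match -> dropped
So 2 of 6 rows are dropped.

SQL:
SELECT a.name, b.name AS project
FROM tasks a
INNER JOIN projects b ON a.project_id = b.id

Result:
name      | project
----------+--------
Refactor  | Aurora 
Implement | Helix  
Audit     | Helix  
Research  | Gamma  


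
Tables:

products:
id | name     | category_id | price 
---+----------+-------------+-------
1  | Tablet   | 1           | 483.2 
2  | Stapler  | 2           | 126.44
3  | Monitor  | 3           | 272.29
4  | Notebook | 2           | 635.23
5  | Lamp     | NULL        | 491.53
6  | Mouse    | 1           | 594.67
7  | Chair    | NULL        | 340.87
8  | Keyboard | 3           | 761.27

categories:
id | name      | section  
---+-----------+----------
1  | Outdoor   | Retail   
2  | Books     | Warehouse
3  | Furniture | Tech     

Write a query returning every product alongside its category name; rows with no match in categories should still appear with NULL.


LEFT JOIN keeps every row from products (the left table); where category_id has no match in categories, the category columns become NULL. Walk through each product:
  - product 1 (Tablet): category_id=1 -> matches Outdoor
  - product 2 (Stapler): category_id=2 -> matches Books
  - product 3 (Monitor): category_id=3 -> matches Furniture
  - product 4 (Notebook): category_id=2 -> matches Books
  - product 5 (Lamp): category_id=NULL, no match -> kept with NULL
  - product 6 (Mouse): category_id=1 -> matches Outdoor
  - product 7 (Chair): category_id=NULL, no match -> kept with NULL
  - product 8 (Keyboard): category_id=3 -> matches Furniture
All 8 rows appear; 2 have NULL category.

SQL:
SELECT a.name, b.name AS category
FROM products a
LEFT JOIN categories b ON a.category_id = b.id

Result:
name     | category 
---------+----------
Tablet   | Outdoor  
Stapler  | Books    
Monitor  | Furniture
Notebook | Books    
Lamp     | NULL     
Mouse    | Outdoor  
Chair    | NULL     
Keyboard | Furniture


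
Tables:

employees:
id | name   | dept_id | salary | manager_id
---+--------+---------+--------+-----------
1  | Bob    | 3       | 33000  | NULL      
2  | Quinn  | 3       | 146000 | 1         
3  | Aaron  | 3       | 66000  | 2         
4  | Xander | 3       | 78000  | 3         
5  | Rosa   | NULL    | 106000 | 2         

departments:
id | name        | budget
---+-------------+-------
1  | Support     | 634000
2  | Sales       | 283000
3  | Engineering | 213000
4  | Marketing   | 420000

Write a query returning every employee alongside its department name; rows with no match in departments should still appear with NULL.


LEFT JOIN keeps every row from employees (the left table); where dept_id has no match in departments, the department columns become NULL. Walk through each employee:
  - employee 1 (Bob): dept_id=3 -> matches Engineering
  - employee 2 (Quinn): dept_id=3 -> matches Engineering
  - employee 3 (Aaron): dept_id=3 -> matches Engineering
  - employee 4 (Xander): dept_id=3 -> matches Engineering
  - employee 5 (Rosa): dept_id=NULL, no match -> kept with NULL
All 5 rows appear; 1 has NULL department.

SQL:
SELECT a.name, b.name AS department
FROM employees a
LEFT JOIN departments b ON a.dept_id = b.id

Result:
name   | department 
-------+------------
Bob    | Engineering
Quinn  | Engineering
Aaron  | Engineering
Xander | Engineering
Rosa   | NULL       


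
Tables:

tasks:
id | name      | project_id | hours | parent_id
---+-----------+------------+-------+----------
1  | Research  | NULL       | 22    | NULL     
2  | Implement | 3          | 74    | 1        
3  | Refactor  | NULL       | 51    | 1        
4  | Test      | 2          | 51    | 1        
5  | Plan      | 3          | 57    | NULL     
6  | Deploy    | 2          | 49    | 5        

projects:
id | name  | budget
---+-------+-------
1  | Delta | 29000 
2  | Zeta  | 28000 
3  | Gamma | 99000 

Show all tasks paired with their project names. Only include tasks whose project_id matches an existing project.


INNER JOIN keeps only tasks rows whose project_id matches an id in projects. Walk through each task:
  - task 1 (Research): project_id=NULL, no match -> dropped
  - task 2 (Implement): project_id=3 -> matches Gamma
  - task 3 (Refactor): project_id=NULL, no match -> dropped
  - task 4 (Test): project_id=2 -> matches Zeta
  - task 5 (Plan): project_id=3 -> matches Gamma
  - task 6 (Deploy): project_id=2 -> matches Zeta
So 2 of 6 rows are dropped.

SQL:
SELECT a.name, b.name AS project
FROM tasks a
INNER JOIN projects b ON a.project_id = b.id

Result:
name      | project
----------+--------
Implement | Gamma  
Test      | Zeta   
Plan      | Gamma  
Deploy    | Zeta   


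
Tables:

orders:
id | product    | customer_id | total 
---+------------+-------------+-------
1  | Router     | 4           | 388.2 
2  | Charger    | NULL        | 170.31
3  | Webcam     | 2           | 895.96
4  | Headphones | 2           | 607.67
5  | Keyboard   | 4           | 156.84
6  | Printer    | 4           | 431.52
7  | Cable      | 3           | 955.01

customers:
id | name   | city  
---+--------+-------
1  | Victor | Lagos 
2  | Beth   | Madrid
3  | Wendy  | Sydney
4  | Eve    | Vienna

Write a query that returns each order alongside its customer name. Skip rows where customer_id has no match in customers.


INNER JOIN keeps only orders rows whose customer_id matches an id in customers. Walk through each order:
  - order 1 (Router): customer_id=4 -> matches Eve
  - order 2 (Charger): customer_id=NULL, no match -> dropped
  - order 3 (Webcam): customer_id=2 -> matches Beth
  - order 4 (Headphones): customer_id=2 -> matches Beth
  - order 5 (Keyboard): customer_id=4 -> matches Eve
  - order 6 (Printer): customer_id=4 -> matches Eve
  - order 7 (Cable): customer_id=3 -> matches Wendy
So 1 of 7 rows is dropped.

SQL:
SELECT a.product, b.name AS customer
FROM orders a
INNER JOIN customers b ON a.customer_id = b.id

Result:
product    | customer
-----------+---------
Router     | Eve     
Webcam     | Beth    
Headphones | Beth    
Keyboard   | Eve     
Printer    | Eve     
Cable      | Wendy   


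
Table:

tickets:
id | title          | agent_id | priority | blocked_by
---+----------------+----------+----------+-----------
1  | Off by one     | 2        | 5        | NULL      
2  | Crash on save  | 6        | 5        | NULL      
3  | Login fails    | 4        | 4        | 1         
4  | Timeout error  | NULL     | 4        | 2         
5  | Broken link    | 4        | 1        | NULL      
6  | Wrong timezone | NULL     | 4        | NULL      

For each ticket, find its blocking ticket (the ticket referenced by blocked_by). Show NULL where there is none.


This is a self-join: tickets is joined to a second copy of itself, matching each row's blocked_by to another row's id. Use LEFT JOIN so rows with blocked_by=NULL are kept.
  - ticket 1 (Off by one): blocked_by=NULL -> NULL
  - ticket 2 (Crash on save): blocked_by=NULL -> NULL
  - ticket 3 (Login fails): blocked_by=1 -> Off by one
  - ticket 4 (Timeout error): blocked_by=2 -> Crash on save
  - ticket 5 (Broken link): blocked_by=NULL -> NULL
  - ticket 6 (Wrong timezone): blocked_by=NULL -> NULL

SQL:
SELECT a.title AS item, b.title AS blocked_by
FROM tickets a
LEFT JOIN tickets b ON a.blocked_by = b.id

Result:
item           | blocked_by   
---------------+--------------
Off by one     | NULL         
Crash on save  | NULL         
Login fails    | Off by one   
Timeout error  | Crash on save
Broken link    | NULL         
Wrong timezone | NULL         


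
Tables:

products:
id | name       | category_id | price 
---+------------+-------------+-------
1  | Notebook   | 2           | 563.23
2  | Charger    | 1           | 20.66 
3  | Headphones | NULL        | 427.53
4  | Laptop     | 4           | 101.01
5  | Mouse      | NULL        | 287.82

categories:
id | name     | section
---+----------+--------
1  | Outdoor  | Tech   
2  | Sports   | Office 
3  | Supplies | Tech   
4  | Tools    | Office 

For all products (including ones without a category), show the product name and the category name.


LEFT JOIN keeps every row from products (the left table); where category_id has no match in categories, the category columns become NULL. Walk through each product:
  - product 1 (Notebook): category_id=2 -> matches Sports
  - product 2 (Charger): category_id=1 -> matches Outdoor
  - product 3 (Headphones): category_id=NULL, no match -> kept with NULL
  - product 4 (Laptop): category_id=4 -> matches Tools
  - product 5 (Mouse): category_id=NULL, no match -> kept with NULL
All 5 rows appear; 2 have NULL category.

SQL:
SELECT a.name, b.name AS category
FROM products a
LEFT JOIN categories b ON a.category_id = b.id

Result:
name       | category
-----------+---------
Notebook   | Sports  
Charger    | Outdoor 
Headphones | NULL    
Laptop     | Tools   
Mouse      | NULL    


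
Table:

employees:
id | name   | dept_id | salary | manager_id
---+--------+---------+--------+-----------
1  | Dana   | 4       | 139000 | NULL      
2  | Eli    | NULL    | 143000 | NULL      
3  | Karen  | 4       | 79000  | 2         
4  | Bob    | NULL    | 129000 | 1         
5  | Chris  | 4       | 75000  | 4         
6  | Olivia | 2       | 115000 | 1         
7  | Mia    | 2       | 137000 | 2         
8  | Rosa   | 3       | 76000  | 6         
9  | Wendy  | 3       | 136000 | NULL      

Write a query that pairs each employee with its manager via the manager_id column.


This is a self-join: employees is joined to a second copy of itself, matching each row's manager_id to another row's id. Use LEFT JOIN so rows with manager_id=NULL are kept.
  - employee 1 (Dana): manager_id=NULL -> NULL
  - employee 2 (Eli): manager_id=NULL -> NULL
  - employee 3 (Karen): manager_id=2 -> Eli
  - employee 4 (Bob): manager_id=1 -> Dana
  - employee 5 (Chris): manager_id=4 -> Bob
  - employee 6 (Olivia): manager_id=1 -> Dana
  - employee 7 (Mia): manager_id=2 -> Eli
  - employee 8 (Rosa): manager_id=6 -> Olivia
  - employee 9 (Wendy): manager_id=NULL -> NULL

SQL:
SELECT a.name AS item, b.name AS manager
FROM employees a
LEFT JOIN employees b ON a.manager_id = b.id

Result:
item   | manager
-------+--------
Dana   | NULL   
Eli    | NULL   
Karen  | Eli    
Bob    | Dana   
Chris  | Bob    
Olivia | Dana   
Mia    | Eli    
Rosa   | Olivia 
Wendy  | NULL   


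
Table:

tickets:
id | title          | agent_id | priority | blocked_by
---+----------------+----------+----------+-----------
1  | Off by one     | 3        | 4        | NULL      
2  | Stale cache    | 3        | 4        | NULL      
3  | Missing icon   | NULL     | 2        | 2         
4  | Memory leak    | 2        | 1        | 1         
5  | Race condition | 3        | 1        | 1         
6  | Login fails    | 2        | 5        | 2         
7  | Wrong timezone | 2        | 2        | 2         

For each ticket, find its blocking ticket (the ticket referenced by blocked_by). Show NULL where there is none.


This is a self-join: tickets is joined to a second copy of itself, matching each row's blocked_by to another row's id. Use LEFT JOIN so rows with blocked_by=NULL are kept.
  - ticket 1 (Off by one): blocked_by=NULL -> NULL
  - ticket 2 (Stale cache): blocked_by=NULL -> NULL
  - ticket 3 (Missing icon): blocked_by=2 -> Stale cache
  - ticket 4 (Memory leak): blocked_by=1 -> Off by one
  - ticket 5 (Race condition): blocked_by=1 -> Off by one
  - ticket 6 (Login fails): blocked_by=2 -> Stale cache
  - ticket 7 (Wrong timezone): blocked_by=2 -> Stale cache

SQL:
SELECT a.title AS item, b.title AS blocked_by
FROM tickets a
LEFT JOIN tickets b ON a.blocked_by = b.id

Result:
item           | blocked_by 
---------------+------------
Off by one     | NULL       
Stale cache    | NULL       
Missing icon   | Stale cache
Memory leak    | Off by one 
Race condition | Off by one 
Login fails    | Stale cache
Wrong timezone | Stale cache


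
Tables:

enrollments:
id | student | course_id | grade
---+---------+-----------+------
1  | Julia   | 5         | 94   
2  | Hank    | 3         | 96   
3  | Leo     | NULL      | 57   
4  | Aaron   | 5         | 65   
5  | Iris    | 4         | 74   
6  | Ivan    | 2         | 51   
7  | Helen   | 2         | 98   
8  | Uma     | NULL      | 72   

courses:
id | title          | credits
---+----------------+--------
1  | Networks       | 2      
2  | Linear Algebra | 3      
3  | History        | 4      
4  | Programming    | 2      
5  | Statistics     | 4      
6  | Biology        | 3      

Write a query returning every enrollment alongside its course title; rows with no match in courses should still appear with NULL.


LEFT JOIN keeps every row from enrollments (the left table); where course_id has no match in courses, the course columns become NULL. Walk through each enrollment:
  - enrollment 1 (Julia): course_id=5 -> matches Statistics
  - enrollment 2 (Hank): course_id=3 -> matches History
  - enrollment 3 (Leo): course_id=NULL, no match -> kept with NULL
  - enrollment 4 (Aaron): course_id=5 -> matches Statistics
  - enrollment 5 (Iris): course_id=4 -> matches Programming
  - enrollment 6 (Ivan): course_id=2 -> matches Linear Algebra
  - enrollment 7 (Helen): course_id=2 -> matches Linear Algebra
  - enrollment 8 (Uma): course_id=NULL, no match -> kept with NULL
All 8 rows appear; 2 have NULL course.

SQL:
SELECT a.student, b.title AS course
FROM enrollments a
LEFT JOIN courses b ON a.course_id = b.id

Result:
student | course        
--------+---------------
Julia   | Statistics    
Hank    | History       
Leo     | NULL          
Aaron   | Statistics    
Iris    | Programming   
Ivan    | Linear Algebra
Helen   | Linear Algebra
Uma     | NULL          


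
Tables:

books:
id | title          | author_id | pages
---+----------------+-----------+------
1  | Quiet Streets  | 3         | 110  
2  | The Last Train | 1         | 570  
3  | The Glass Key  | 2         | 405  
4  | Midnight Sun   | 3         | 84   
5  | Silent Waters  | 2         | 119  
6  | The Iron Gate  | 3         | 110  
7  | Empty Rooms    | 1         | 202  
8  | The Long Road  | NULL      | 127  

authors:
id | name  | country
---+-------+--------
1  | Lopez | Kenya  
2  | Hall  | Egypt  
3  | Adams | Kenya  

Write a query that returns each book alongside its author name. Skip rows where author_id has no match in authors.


INNER JOIN keeps only books rows whose author_id matches an id in authors. Walk through each book:
  - book 1 (Quiet Streets): author_id=3 -> matches Adams
  - book 2 (The Last Train): author_id=1 -> matches Lopez
  - book 3 (The Glass Key): author_id=2 -> matches Hall
  - book 4 (Midnight Sun): author_id=3 -> matches Adams
  - book 5 (Silent Waters): author_id=2 -> matches Hall
  - book 6 (The Iron Gate): author_id=3 -> matches Adams
  - book 7 (Empty Rooms): author_id=1 -> matches Lopez
  - book 8 (The Long Road): author_id=NULL, no match -> dropped
So 1 of 8 rows is dropped.

SQL:
SELECT a.title, b.name AS author
FROM books a
INNER JOIN authors b ON a.author_id = b.id

Result:
title          | author
---------------+-------
Quiet Streets  | Adams 
The Last Train | Lopez 
The Glass Key  | Hall  
Midnight Sun   | Adams 
Silent Waters  | Hall  
The Iron Gate  | Adams 
Empty Rooms    | Lopez 


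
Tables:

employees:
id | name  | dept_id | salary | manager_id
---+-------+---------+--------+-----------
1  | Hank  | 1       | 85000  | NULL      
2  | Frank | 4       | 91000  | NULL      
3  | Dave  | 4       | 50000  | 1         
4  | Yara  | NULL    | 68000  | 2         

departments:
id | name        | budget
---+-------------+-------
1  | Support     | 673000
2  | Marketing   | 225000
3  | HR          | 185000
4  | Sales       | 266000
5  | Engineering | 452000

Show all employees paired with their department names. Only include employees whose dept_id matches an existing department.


INNER JOIN keeps only employees rows whose dept_id matches an id in departments. Walk through each employee:
  - employee 1 (Hank): dept_id=1 -> matches Support
  - employee 2 (Frank): dept_id=4 -> matches Sales
  - employee 3 (Dave): dept_id=4 -> matches Sales
  - employee 4 (Yara): dept_id=NULL, no match -> dropped
So 1 of 4 rows is dropped.

SQL:
SELECT a.name, b.name AS department
FROM employees a
INNER JOIN departments b ON a.dept_id = b.id

Result:
name  | department
------+-----------
Hank  | Support   
Frank | Sales     
Dave  | Sales     


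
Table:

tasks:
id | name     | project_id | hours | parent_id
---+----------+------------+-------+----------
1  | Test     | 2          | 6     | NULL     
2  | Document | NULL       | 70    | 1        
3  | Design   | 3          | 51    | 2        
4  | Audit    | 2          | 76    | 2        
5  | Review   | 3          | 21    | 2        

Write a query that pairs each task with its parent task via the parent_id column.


This is a self-join: tasks is joined to a second copy of itself, matching each row's parent_id to another row's id. Use LEFT JOIN so rows with parent_id=NULL are kept.
  - task 1 (Test): parent_id=NULL -> NULL
  - task 2 (Document): parent_id=1 -> Test
  - task 3 (Design): parent_id=2 -> Document
  - task 4 (Audit): parent_id=2 -> Document
  - task 5 (Review): parent_id=2 -> Document

SQL:
SELECT a.name AS item, b.name AS parent
FROM tasks a
LEFT JOIN tasks b ON a.parent_id = b.id

Result:
item     | parent  
---------+---------
Test     | NULL    
Document | Test    
Design   | Document
Audit    | Document
Review   | Document


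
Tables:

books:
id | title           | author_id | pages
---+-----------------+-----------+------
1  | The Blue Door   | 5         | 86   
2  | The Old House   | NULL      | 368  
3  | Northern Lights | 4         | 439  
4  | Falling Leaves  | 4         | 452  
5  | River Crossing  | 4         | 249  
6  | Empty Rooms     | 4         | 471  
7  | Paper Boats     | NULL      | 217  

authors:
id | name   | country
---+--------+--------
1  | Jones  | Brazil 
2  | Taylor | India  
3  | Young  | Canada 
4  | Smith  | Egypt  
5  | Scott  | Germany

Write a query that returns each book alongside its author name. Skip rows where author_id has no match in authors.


INNER JOIN keeps only books rows whose author_id matches an id in authors. Walk through each book:
  - book 1 (The Blue Door): author_id=5 -> matches Scott
  - book 2 (The Old House): author_id=NULL, no match -> dropped
  - book 3 (Northern Lights): author_id=4 -> matches Smith
  - book 4 (Falling Leaves): author_id=4 -> matches Smith
  - book 5 (River Crossing): author_id=4 -> matches Smith
  - book 6 (Empty Rooms): author_id=4 -> matches Smith
  - book 7 (Paper Boats): author_id=NULL, no match -> dropped
So 2 of 7 rows are dropped.

SQL:
SELECT a.title, b.name AS author
FROM books a
INNER JOIN authors b ON a.author_id = b.id

Result:
title           | author
----------------+-------
The Blue Door   | Scott 
Northern Lights | Smith 
Falling Leaves  | Smith 
River Crossing  | Smith 
Empty Rooms     | Smith 


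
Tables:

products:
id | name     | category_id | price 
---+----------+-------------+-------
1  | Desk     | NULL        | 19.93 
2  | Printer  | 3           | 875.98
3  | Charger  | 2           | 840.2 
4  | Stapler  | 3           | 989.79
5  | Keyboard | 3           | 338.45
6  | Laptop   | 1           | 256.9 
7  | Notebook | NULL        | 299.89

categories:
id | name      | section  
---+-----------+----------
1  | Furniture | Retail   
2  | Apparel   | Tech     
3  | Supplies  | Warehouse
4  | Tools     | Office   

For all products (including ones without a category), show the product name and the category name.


LEFT JOIN keeps every row from products (the left table); where category_id has no match in categories, the category columns become NULL. Walk through each product:
  - product 1 (Desk): category_id=NULL, no match -> kept with NULL
  - product 2 (Printer): category_id=3 -> matches Supplies
  - product 3 (Charger): category_id=2 -> matches Apparel
  - product 4 (Stapler): category_id=3 -> matches Supplies
  - product 5 (Keyboard): category_id=3 -> matches Supplies
  - product 6 (Laptop): category_id=1 -> matches Furniture
  - product 7 (Notebook): category_id=NULL, no match -> kept with NULL
All 7 rows appear; 2 have NULL category.

SQL:
SELECT a.name, b.name AS category
FROM products a
LEFT JOIN categories b ON a.category_id = b.id

Result:
name     | category 
---------+----------
Desk     | NULL     
Printer  | Supplies 
Charger  | Apparel  
Stapler  | Supplies 
Keyboard | Supplies 
Laptop   | Furniture
Notebook | NULL     


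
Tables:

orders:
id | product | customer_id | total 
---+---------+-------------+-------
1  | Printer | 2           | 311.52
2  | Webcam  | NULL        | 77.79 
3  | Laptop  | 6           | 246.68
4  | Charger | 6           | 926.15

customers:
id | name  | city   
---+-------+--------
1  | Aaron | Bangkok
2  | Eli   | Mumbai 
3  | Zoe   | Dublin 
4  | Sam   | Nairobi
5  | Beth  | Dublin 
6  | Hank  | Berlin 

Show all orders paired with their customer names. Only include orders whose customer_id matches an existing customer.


INNER JOIN keeps only orders rows whose customer_id matches an id in customers. Walk through each order:
  - order 1 (Printer): customer_id=2 -> matches Eli
  - order 2 (Webcam): customer_id=NULL, no match -> dropped
  - order 3 (Laptop): customer_id=6 -> matches Hank
  - order 4 (Charger): customer_id=6 -> matches Hank
So 1 of 4 rows is dropped.

SQL:
SELECT a.product, b.name AS customer
FROM orders a
INNER JOIN customers b ON a.customer_id = b.id

Result:
product | customer
--------+---------
Printer | Eli     
Laptop  | Hank    
Charger | Hank    


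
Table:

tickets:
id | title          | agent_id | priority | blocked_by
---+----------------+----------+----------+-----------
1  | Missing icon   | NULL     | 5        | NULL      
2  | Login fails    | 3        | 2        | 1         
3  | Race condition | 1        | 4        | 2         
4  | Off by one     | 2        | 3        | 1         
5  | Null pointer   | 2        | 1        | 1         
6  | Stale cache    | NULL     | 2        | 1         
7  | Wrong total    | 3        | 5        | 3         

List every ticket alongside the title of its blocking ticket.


This is a self-join: tickets is joined to a second copy of itself, matching each row's blocked_by to another row's id. Use LEFT JOIN so rows with blocked_by=NULL are kept.
  - ticket 1 (Missing icon): blocked_by=NULL -> NULL
  - ticket 2 (Login fails): blocked_by=1 -> Missing icon
  - ticket 3 (Race condition): blocked_by=2 -> Login fails
  - ticket 4 (Off by one): blocked_by=1 -> Missing icon
  - ticket 5 (Null pointer): blocked_by=1 -> Missing icon
  - ticket 6 (Stale cache): blocked_by=1 -> Missing icon
  - ticket 7 (Wrong total): blocked_by=3 -> Race condition

SQL:
SELECT a.title AS item, b.title AS blocked_by
FROM tickets a
LEFT JOIN tickets b ON a.blocked_by = b.id

Result:
item           | blocked_by    
---------------+---------------
Missing icon   | NULL          
Login fails    | Missing icon  
Race condition | Login fails   
Off by one     | Missing icon  
Null pointer   | Missing icon  
Stale cache    | Missing icon  
Wrong total    | Race condition


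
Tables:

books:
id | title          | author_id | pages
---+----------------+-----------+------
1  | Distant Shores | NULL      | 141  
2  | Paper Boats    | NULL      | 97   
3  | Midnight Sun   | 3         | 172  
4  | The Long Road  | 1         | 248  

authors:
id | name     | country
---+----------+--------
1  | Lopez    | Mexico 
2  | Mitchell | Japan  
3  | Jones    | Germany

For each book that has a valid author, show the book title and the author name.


INNER JOIN keeps only books rows whose author_id matches an id in authors. Walk through each book:
  - book 1 (Distant Shores): author_id=NULL, no match -> dropped
  - book 2 (Paper Boats): author_id=NULL, no match -> dropped
  - book 3 (Midnight Sun): author_id=3 -> matches Jones
  - book 4 (The Long Road): author_id=1 -> matches Lopez
So 2 of 4 rows are dropped.

SQL:
SELECT a.title, b.name AS author
FROM books a
INNER JOIN authors b ON a.author_id = b.id

Result:
title         | author
--------------+-------
Midnight Sun  | Jones 
The Long Road | Lopez 


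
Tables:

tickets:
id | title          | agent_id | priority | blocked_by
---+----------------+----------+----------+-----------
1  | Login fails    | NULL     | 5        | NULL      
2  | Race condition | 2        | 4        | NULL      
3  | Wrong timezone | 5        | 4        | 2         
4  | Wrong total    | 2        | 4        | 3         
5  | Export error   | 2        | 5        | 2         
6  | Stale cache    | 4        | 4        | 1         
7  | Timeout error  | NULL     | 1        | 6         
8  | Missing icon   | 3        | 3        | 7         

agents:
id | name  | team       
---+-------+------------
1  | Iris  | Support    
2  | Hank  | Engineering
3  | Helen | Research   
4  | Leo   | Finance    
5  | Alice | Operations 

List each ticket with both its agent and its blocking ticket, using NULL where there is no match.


Two LEFT JOINs from the same base table tickets: one to agents via agent_id, one to tickets itself via blocked_by. Both are LEFT so every ticket is preserved.
Match against agents:
  - ticket 1 (Login fails): agent_id=NULL, no match -> kept with NULL
  - ticket 2 (Race condition): agent_id=2 -> matches Hank
  - ticket 3 (Wrong timezone): agent_id=5 -> matches Alice
  - ticket 4 (Wrong total): agent_id=2 -> matches Hank
  - ticket 5 (Export error): agent_id=2 -> matches Hank
  - ticket 6 (Stale cache): agent_id=4 -> matches Leo
  - ticket 7 (Timeout error): agent_id=NULL, no match -> kept with NULL
  - ticket 8 (Missing icon): agent_id=3 -> matches Helen
Match against tickets (self):
  - ticket 1 (Login fails): blocked_by=NULL -> NULL
  - ticket 2 (Race condition): blocked_by=NULL -> NULL
  - ticket 3 (Wrong timezone): blocked_by=2 -> Race condition
  - ticket 4 (Wrong total): blocked_by=3 -> Wrong timezone
  - ticket 5 (Export error): blocked_by=2 -> Race condition
  - ticket 6 (Stale cache): blocked_by=1 -> Login fails
  - ticket 7 (Timeout error): blocked_by=6 -> Stale cache
  - ticket 8 (Missing icon): blocked_by=7 -> Timeout error

SQL:
SELECT a.title, b.name AS agent, c.title AS blocked_by
FROM tickets a
LEFT JOIN agents b ON a.agent_id = b.id
LEFT JOIN tickets c ON a.blocked_by = c.id

Result:
title          | agent | blocked_by    
---------------+-------+---------------
Login fails    | NULL  | NULL          
Race condition | Hank  | NULL          
Wrong timezone | Alice | Race condition
Wrong total    | Hank  | Wrong timezone
Export error   | Hank  | Race condition
Stale cache    | Leo   | Login fails   
Timeout error  | NULL  | Stale cache   
Missing icon   | Helen | Timeout error 


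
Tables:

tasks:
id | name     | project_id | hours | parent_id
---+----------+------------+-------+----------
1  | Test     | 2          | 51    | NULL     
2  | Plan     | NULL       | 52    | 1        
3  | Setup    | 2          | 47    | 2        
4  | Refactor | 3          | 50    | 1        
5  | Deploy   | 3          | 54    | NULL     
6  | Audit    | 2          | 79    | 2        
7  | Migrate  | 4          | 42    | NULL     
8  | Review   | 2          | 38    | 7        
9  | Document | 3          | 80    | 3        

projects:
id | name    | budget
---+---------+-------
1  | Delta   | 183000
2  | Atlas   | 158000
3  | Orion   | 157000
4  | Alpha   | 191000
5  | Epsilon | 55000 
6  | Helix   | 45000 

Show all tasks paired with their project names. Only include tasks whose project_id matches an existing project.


INNER JOIN keeps only tasks rows whose project_id matches an id in projects. Walk through each task:
  - task 1 (Test): project_id=2 -> matches Atlas
  - task 2 (Plan): project_id=NULL, no match -> dropped
  - task 3 (Setup): project_id=2 -> matches Atlas
  - task 4 (Refactor): project_id=3 -> matches Orion
  - task 5 (Deploy): project_id=3 -> matches Orion
  - task 6 (Audit): project_id=2 -> matches Atlas
  - task 7 (Migrate): project_id=4 -> matches Alpha
  - task 8 (Review): project_id=2 -> matches Atlas
  - task 9 (Document): project_id=3 -> matches Orion
So 1 of 9 rows is dropped.

SQL:
SELECT a.name, b.name AS project
FROM tasks a
INNER JOIN projects b ON a.project_id = b.id

Result:
name     | project
---------+--------
Test     | Atlas  
Setup    | Atlas  
Refactor | Orion  
Deploy   | Orion  
Audit    | Atlas  
Migrate  | Alpha  
Review   | Atlas  
Document | Orion  


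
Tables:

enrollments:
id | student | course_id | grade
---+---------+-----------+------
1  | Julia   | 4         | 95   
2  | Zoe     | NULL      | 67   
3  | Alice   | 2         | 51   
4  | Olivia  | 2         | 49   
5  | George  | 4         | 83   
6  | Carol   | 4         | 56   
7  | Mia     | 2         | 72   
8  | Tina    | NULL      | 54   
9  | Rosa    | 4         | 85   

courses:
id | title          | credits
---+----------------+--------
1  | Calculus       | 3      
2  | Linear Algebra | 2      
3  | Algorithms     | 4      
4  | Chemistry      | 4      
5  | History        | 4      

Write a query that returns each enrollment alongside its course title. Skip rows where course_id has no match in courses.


INNER JOIN keeps only enrollments rows whose course_id matches an id in courses. Walk through each enrollment:
  - enrollment 1 (Julia): course_id=4 -> matches Chemistry
  - enrollment 2 (Zoe): course_id=NULL, no match -> dropped
  - enrollment 3 (Alice): course_id=2 -> matches Linear Algebra
  - enrollment 4 (Olivia): course_id=2 -> matches Linear Algebra
  - enrollment 5 (George): course_id=4 -> matches Chemistry
  - enrollment 6 (Carol): course_id=4 -> matches Chemistry
  - enrollment 7 (Mia): course_id=2 -> matches Linear Algebra
  - enrollment 8 (Tina): course_id=NULL, no match -> dropped
  - enrollment 9 (Rosa): course_id=4 -> matches Chemistry
So 2 of 9 rows are dropped.

SQL:
SELECT a.student, b.title AS course
FROM enrollments a
INNER JOIN courses b ON a.course_id = b.id

Result:
student | course        
--------+---------------
Julia   | Chemistry     
Alice   | Linear Algebra
Olivia  | Linear Algebra
George  | Chemistry     
Carol   | Chemistry     
Mia     | Linear Algebra
Rosa    | Chemistry     
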